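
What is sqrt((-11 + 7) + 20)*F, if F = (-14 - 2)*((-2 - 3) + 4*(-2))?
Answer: 832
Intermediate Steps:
F = 208 (F = -16*(-5 - 8) = -16*(-13) = 208)
sqrt((-11 + 7) + 20)*F = sqrt((-11 + 7) + 20)*208 = sqrt(-4 + 20)*208 = sqrt(16)*208 = 4*208 = 832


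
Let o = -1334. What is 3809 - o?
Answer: 5143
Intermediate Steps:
3809 - o = 3809 - 1*(-1334) = 3809 + 1334 = 5143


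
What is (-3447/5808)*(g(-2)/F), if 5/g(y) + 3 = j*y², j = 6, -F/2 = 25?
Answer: 383/135520 ≈ 0.0028262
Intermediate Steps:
F = -50 (F = -2*25 = -50)
g(y) = 5/(-3 + 6*y²)
(-3447/5808)*(g(-2)/F) = (-3447/5808)*((5/(3*(-1 + 2*(-2)²)))/(-50)) = (-3447*1/5808)*((5/(3*(-1 + 2*4)))*(-1/50)) = -1149*5/(3*(-1 + 8))*(-1)/(1936*50) = -1149*(5/3)/7*(-1)/(1936*50) = -1149*(5/3)*(⅐)*(-1)/(1936*50) = -1915*(-1)/(13552*50) = -1149/1936*(-1/210) = 383/135520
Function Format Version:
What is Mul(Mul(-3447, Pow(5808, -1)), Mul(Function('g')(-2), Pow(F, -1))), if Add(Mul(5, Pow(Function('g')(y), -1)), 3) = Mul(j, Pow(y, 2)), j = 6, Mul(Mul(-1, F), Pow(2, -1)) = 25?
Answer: Rational(383, 135520) ≈ 0.0028262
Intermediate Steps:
F = -50 (F = Mul(-2, 25) = -50)
Function('g')(y) = Mul(5, Pow(Add(-3, Mul(6, Pow(y, 2))), -1))
Mul(Mul(-3447, Pow(5808, -1)), Mul(Function('g')(-2), Pow(F, -1))) = Mul(Mul(-3447, Pow(5808, -1)), Mul(Mul(Rational(5, 3), Pow(Add(-1, Mul(2, Pow(-2, 2))), -1)), Pow(-50, -1))) = Mul(Mul(-3447, Rational(1, 5808)), Mul(Mul(Rational(5, 3), Pow(Add(-1, Mul(2, 4)), -1)), Rational(-1, 50))) = Mul(Rational(-1149, 1936), Mul(Mul(Rational(5, 3), Pow(Add(-1, 8), -1)), Rational(-1, 50))) = Mul(Rational(-1149, 1936), Mul(Mul(Rational(5, 3), Pow(7, -1)), Rational(-1, 50))) = Mul(Rational(-1149, 1936), Mul(Mul(Rational(5, 3), Rational(1, 7)), Rational(-1, 50))) = Mul(Rational(-1149, 1936), Mul(Rational(5, 21), Rational(-1, 50))) = Mul(Rational(-1149, 1936), Rational(-1, 210)) = Rational(383, 135520)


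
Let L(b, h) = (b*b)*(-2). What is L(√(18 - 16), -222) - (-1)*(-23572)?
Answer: -23576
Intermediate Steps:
L(b, h) = -2*b² (L(b, h) = b²*(-2) = -2*b²)
L(√(18 - 16), -222) - (-1)*(-23572) = -2*(√(18 - 16))² - (-1)*(-23572) = -2*(√2)² - 1*23572 = -2*2 - 23572 = -4 - 23572 = -23576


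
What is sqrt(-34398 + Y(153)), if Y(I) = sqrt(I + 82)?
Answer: sqrt(-34398 + sqrt(235)) ≈ 185.43*I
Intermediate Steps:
Y(I) = sqrt(82 + I)
sqrt(-34398 + Y(153)) = sqrt(-34398 + sqrt(82 + 153)) = sqrt(-34398 + sqrt(235))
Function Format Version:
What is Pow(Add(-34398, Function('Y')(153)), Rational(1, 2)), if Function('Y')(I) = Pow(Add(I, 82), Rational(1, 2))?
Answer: Pow(Add(-34398, Pow(235, Rational(1, 2))), Rational(1, 2)) ≈ Mul(185.43, I)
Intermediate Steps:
Function('Y')(I) = Pow(Add(82, I), Rational(1, 2))
Pow(Add(-34398, Function('Y')(153)), Rational(1, 2)) = Pow(Add(-34398, Pow(Add(82, 153), Rational(1, 2))), Rational(1, 2)) = Pow(Add(-34398, Pow(235, Rational(1, 2))), Rational(1, 2))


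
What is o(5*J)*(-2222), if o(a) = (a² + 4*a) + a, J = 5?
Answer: -1666500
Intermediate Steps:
o(a) = a² + 5*a
o(5*J)*(-2222) = ((5*5)*(5 + 5*5))*(-2222) = (25*(5 + 25))*(-2222) = (25*30)*(-2222) = 750*(-2222) = -1666500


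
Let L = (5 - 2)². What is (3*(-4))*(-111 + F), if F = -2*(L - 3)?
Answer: 1476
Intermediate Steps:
L = 9 (L = 3² = 9)
F = -12 (F = -2*(9 - 3) = -2*6 = -12)
(3*(-4))*(-111 + F) = (3*(-4))*(-111 - 12) = -12*(-123) = 1476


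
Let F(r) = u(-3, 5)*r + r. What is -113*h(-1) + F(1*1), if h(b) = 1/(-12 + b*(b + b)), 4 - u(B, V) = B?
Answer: 193/10 ≈ 19.300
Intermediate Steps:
u(B, V) = 4 - B
h(b) = 1/(-12 + 2*b²) (h(b) = 1/(-12 + b*(2*b)) = 1/(-12 + 2*b²))
F(r) = 8*r (F(r) = (4 - 1*(-3))*r + r = (4 + 3)*r + r = 7*r + r = 8*r)
-113*h(-1) + F(1*1) = -113/(2*(-6 + (-1)²)) + 8*(1*1) = -113/(2*(-6 + 1)) + 8*1 = -113/(2*(-5)) + 8 = -113*(-1)/(2*5) + 8 = -113*(-⅒) + 8 = 113/10 + 8 = 193/10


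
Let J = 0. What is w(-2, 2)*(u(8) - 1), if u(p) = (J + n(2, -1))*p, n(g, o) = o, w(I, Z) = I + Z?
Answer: 0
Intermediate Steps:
u(p) = -p (u(p) = (0 - 1)*p = -p)
w(-2, 2)*(u(8) - 1) = (-2 + 2)*(-1*8 - 1) = 0*(-8 - 1) = 0*(-9) = 0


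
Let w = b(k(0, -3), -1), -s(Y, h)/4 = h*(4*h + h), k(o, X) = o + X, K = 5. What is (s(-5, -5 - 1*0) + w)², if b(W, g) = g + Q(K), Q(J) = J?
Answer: 246016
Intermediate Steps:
k(o, X) = X + o
b(W, g) = 5 + g (b(W, g) = g + 5 = 5 + g)
s(Y, h) = -20*h² (s(Y, h) = -4*h*(4*h + h) = -4*h*5*h = -20*h²)
w = 4 (w = 5 - 1 = 4)
(s(-5, -5 - 1*0) + w)² = (-20*(-5 - 1*0)² + 4)² = (-20*(-5 + 0)² + 4)² = (-20*(-5)² + 4)² = (-20*25 + 4)² = (-500 + 4)² = (-496)² = 246016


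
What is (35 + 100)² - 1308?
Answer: 16917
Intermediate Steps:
(35 + 100)² - 1308 = 135² - 1308 = 18225 - 1308 = 16917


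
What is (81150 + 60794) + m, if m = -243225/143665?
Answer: 4078428307/28733 ≈ 1.4194e+5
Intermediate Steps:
m = -48645/28733 (m = -243225*1/143665 = -48645/28733 ≈ -1.6930)
(81150 + 60794) + m = (81150 + 60794) - 48645/28733 = 141944 - 48645/28733 = 4078428307/28733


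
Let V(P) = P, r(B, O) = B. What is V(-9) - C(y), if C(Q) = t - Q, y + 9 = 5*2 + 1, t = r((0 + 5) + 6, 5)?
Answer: -18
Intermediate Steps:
t = 11 (t = (0 + 5) + 6 = 5 + 6 = 11)
y = 2 (y = -9 + (5*2 + 1) = -9 + (10 + 1) = -9 + 11 = 2)
C(Q) = 11 - Q
V(-9) - C(y) = -9 - (11 - 1*2) = -9 - (11 - 2) = -9 - 1*9 = -9 - 9 = -18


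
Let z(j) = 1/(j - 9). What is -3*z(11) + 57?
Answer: 111/2 ≈ 55.500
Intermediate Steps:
z(j) = 1/(-9 + j)
-3*z(11) + 57 = -3/(-9 + 11) + 57 = -3/2 + 57 = 111/2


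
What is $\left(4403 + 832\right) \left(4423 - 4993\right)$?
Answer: $-2983950$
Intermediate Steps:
$\left(4403 + 832\right) \left(4423 - 4993\right) = 5235 \left(-570\right) = -2983950$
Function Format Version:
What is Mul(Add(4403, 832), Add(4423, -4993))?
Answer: -2983950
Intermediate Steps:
Mul(Add(4403, 832), Add(4423, -4993)) = Mul(5235, -570) = -2983950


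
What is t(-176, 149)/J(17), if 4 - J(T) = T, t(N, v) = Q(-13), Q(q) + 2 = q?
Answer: 15/13 ≈ 1.1538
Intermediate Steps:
Q(q) = -2 + q
t(N, v) = -15 (t(N, v) = -2 - 13 = -15)
J(T) = 4 - T
t(-176, 149)/J(17) = -15/(4 - 1*17) = -15/(4 - 17) = -15/(-13) = -15*(-1/13) = 15/13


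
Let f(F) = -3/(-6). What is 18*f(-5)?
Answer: 9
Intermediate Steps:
f(F) = ½ (f(F) = -3*(-⅙) = ½)
18*f(-5) = 18*(½) = 9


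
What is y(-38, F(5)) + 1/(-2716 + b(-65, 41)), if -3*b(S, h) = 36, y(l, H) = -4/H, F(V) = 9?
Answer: -10921/24552 ≈ -0.44481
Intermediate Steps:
b(S, h) = -12 (b(S, h) = -⅓*36 = -12)
y(-38, F(5)) + 1/(-2716 + b(-65, 41)) = -4/9 + 1/(-2716 - 12) = -4*⅑ + 1/(-2728) = -4/9 - 1/2728 = -10921/24552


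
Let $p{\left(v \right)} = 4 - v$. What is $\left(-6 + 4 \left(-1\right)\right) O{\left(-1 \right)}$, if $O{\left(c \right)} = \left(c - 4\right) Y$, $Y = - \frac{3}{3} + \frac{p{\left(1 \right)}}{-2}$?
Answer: $-125$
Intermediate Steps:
$Y = - \frac{5}{2}$ ($Y = - \frac{3}{3} + \frac{4 - 1}{-2} = \left(-3\right) \frac{1}{3} + \left(4 - 1\right) \left(- \frac{1}{2}\right) = -1 + 3 \left(- \frac{1}{2}\right) = -1 - \frac{3}{2} = - \frac{5}{2} \approx -2.5$)
$O{\left(c \right)} = 10 - \frac{5 c}{2}$ ($O{\left(c \right)} = \left(c - 4\right) \left(- \frac{5}{2}\right) = \left(-4 + c\right) \left(- \frac{5}{2}\right) = 10 - \frac{5 c}{2}$)
$\left(-6 + 4 \left(-1\right)\right) O{\left(-1 \right)} = \left(-6 + 4 \left(-1\right)\right) \left(10 - - \frac{5}{2}\right) = \left(-6 - 4\right) \left(10 + \frac{5}{2}\right) = \left(-10\right) \frac{25}{2} = -125$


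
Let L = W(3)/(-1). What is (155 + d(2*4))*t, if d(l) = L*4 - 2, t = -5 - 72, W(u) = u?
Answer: -10857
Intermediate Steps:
t = -77
L = -3 (L = 3/(-1) = 3*(-1) = -3)
d(l) = -14 (d(l) = -3*4 - 2 = -12 - 2 = -14)
(155 + d(2*4))*t = (155 - 14)*(-77) = 141*(-77) = -10857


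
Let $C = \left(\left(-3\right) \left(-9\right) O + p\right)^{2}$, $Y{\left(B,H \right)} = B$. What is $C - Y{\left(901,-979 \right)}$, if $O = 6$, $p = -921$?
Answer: $575180$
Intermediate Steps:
$C = 576081$ ($C = \left(\left(-3\right) \left(-9\right) 6 - 921\right)^{2} = \left(27 \cdot 6 - 921\right)^{2} = \left(162 - 921\right)^{2} = \left(-759\right)^{2} = 576081$)
$C - Y{\left(901,-979 \right)} = 576081 - 901 = 575180$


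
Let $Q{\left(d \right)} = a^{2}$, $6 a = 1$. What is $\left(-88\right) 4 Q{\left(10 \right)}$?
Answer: $- \frac{88}{9} \approx -9.7778$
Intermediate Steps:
$a = \frac{1}{6}$ ($a = \frac{1}{6} \cdot 1 = \frac{1}{6} \approx 0.16667$)
$Q{\left(d \right)} = \frac{1}{36}$ ($Q{\left(d \right)} = \left(\frac{1}{6}\right)^{2} = \frac{1}{36}$)
$\left(-88\right) 4 Q{\left(10 \right)} = \left(-88\right) 4 \cdot \frac{1}{36} = \left(-352\right) \frac{1}{36} = - \frac{88}{9}$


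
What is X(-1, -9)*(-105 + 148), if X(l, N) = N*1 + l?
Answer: -430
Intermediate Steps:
X(l, N) = N + l
X(-1, -9)*(-105 + 148) = (-9 - 1)*(-105 + 148) = -10*43 = -430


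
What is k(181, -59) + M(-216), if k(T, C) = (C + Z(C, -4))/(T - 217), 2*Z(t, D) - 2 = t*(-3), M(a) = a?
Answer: -15613/72 ≈ -216.85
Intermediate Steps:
Z(t, D) = 1 - 3*t/2 (Z(t, D) = 1 + (t*(-3))/2 = 1 + (-3*t)/2 = 1 - 3*t/2)
k(T, C) = (1 - C/2)/(-217 + T) (k(T, C) = (C + (1 - 3*C/2))/(T - 217) = (1 - C/2)/(-217 + T))
k(181, -59) + M(-216) = (2 - 1*(-59))/(2*(-217 + 181)) - 216 = (½)*(2 + 59)/(-36) - 216 = (½)*(-1/36)*61 - 216 = -61/72 - 216 = -15613/72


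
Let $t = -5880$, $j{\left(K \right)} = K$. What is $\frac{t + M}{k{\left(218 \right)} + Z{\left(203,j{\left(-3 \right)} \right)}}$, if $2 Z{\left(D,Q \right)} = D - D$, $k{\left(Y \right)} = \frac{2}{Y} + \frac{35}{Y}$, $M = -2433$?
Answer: $- \frac{1812234}{37} \approx -48979.0$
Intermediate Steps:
$k{\left(Y \right)} = \frac{37}{Y}$
$Z{\left(D,Q \right)} = 0$ ($Z{\left(D,Q \right)} = \frac{D - D}{2} = \frac{1}{2} \cdot 0 = 0$)
$\frac{t + M}{k{\left(218 \right)} + Z{\left(203,j{\left(-3 \right)} \right)}} = \frac{-5880 - 2433}{\frac{37}{218} + 0} = - \frac{8313}{37 \cdot \frac{1}{218} + 0} = - \frac{8313}{\frac{37}{218} + 0} = - \frac{8313}{\frac{37}{218}} = \left(-8313\right) \frac{218}{37} = - \frac{1812234}{37}$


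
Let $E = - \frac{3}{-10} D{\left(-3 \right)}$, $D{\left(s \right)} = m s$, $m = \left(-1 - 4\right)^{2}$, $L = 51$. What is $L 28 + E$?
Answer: $\frac{2811}{2} \approx 1405.5$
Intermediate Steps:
$m = 25$ ($m = \left(-5\right)^{2} = 25$)
$D{\left(s \right)} = 25 s$
$E = - \frac{45}{2}$ ($E = - \frac{3}{-10} \cdot 25 \left(-3\right) = \left(-3\right) \left(- \frac{1}{10}\right) \left(-75\right) = \frac{3}{10} \left(-75\right) = - \frac{45}{2} \approx -22.5$)
$L 28 + E = 51 \cdot 28 - \frac{45}{2} = 1428 - \frac{45}{2} = \frac{2811}{2}$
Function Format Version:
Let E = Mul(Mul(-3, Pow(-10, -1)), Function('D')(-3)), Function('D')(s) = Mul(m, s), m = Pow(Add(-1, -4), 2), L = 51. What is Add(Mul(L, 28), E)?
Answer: Rational(2811, 2) ≈ 1405.5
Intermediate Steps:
m = 25 (m = Pow(-5, 2) = 25)
Function('D')(s) = Mul(25, s)
E = Rational(-45, 2) (E = Mul(Mul(-3, Pow(-10, -1)), Mul(25, -3)) = Mul(Mul(-3, Rational(-1, 10)), -75) = Mul(Rational(3, 10), -75) = Rational(-45, 2) ≈ -22.500)
Add(Mul(L, 28), E) = Add(Mul(51, 28), Rational(-45, 2)) = Add(1428, Rational(-45, 2)) = Rational(2811, 2)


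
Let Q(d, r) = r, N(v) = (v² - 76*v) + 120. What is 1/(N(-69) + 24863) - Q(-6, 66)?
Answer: -2309207/34988 ≈ -66.000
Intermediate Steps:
N(v) = 120 + v² - 76*v
1/(N(-69) + 24863) - Q(-6, 66) = 1/((120 + (-69)² - 76*(-69)) + 24863) - 1*66 = 1/((120 + 4761 + 5244) + 24863) - 66 = 1/(10125 + 24863) - 66 = 1/34988 - 66 = -2309207/34988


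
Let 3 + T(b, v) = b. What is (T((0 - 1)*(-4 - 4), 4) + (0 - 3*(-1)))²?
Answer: 64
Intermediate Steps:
T(b, v) = -3 + b
(T((0 - 1)*(-4 - 4), 4) + (0 - 3*(-1)))² = ((-3 + (0 - 1)*(-4 - 4)) + (0 - 3*(-1)))² = ((-3 - 1*(-8)) + (0 + 3))² = ((-3 + 8) + 3)² = (5 + 3)² = 8² = 64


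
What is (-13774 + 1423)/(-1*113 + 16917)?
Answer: -12351/16804 ≈ -0.73500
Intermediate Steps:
(-13774 + 1423)/(-1*113 + 16917) = -12351/(-113 + 16917) = -12351/16804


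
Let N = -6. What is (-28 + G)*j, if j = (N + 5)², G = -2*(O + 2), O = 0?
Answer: -32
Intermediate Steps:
G = -4 (G = -2*(0 + 2) = -2*2 = -4)
j = 1 (j = (-6 + 5)² = (-1)² = 1)
(-28 + G)*j = (-28 - 4)*1 = -32*1 = -32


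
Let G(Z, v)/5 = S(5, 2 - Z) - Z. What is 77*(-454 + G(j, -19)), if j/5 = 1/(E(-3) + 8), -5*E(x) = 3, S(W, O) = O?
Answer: -1284206/37 ≈ -34708.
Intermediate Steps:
E(x) = -⅗ (E(x) = -⅕*3 = -⅗)
j = 25/37 (j = 5/(-⅗ + 8) = 5/(37/5) = 5*(5/37) = 25/37 ≈ 0.67568)
G(Z, v) = 10 - 10*Z (G(Z, v) = 5*((2 - Z) - Z) = 5*(2 - 2*Z) = 10 - 10*Z)
77*(-454 + G(j, -19)) = 77*(-454 + (10 - 10*25/37)) = 77*(-454 + (10 - 250/37)) = 77*(-454 + 120/37) = 77*(-16678/37) = -1284206/37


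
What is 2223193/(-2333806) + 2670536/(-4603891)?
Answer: -16467851183979/10744588439146 ≈ -1.5327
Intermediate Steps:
2223193/(-2333806) + 2670536/(-4603891) = 2223193*(-1/2333806) + 2670536*(-1/4603891) = -2223193/2333806 - 2670536/4603891 = -16467851183979/10744588439146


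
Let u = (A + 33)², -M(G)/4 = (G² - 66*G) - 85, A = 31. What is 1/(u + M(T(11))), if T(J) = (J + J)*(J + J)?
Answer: -1/804812 ≈ -1.2425e-6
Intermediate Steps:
T(J) = 4*J² (T(J) = (2*J)*(2*J) = 4*J²)
M(G) = 340 - 4*G² + 264*G (M(G) = -4*((G² - 66*G) - 85) = -4*(-85 + G² - 66*G) = 340 - 4*G² + 264*G)
u = 4096 (u = (31 + 33)² = 64² = 4096)
1/(u + M(T(11))) = 1/(4096 + (340 - 4*(4*11²)² + 264*(4*11²))) = 1/(4096 + (340 - 4*(4*121)² + 264*(4*121))) = 1/(4096 + (340 - 4*484² + 264*484)) = 1/(4096 + (340 - 4*234256 + 127776)) = 1/(4096 + (340 - 937024 + 127776)) = 1/(4096 - 808908) = 1/(-804812) = -1/804812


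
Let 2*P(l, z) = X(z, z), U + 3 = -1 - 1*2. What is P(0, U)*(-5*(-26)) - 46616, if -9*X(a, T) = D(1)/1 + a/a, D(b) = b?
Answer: -419674/9 ≈ -46630.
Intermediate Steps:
U = -6 (U = -3 + (-1 - 1*2) = -3 + (-1 - 2) = -3 - 3 = -6)
X(a, T) = -2/9 (X(a, T) = -(1/1 + a/a)/9 = -(1*1 + 1)/9 = -(1 + 1)/9 = -⅑*2 = -2/9)
P(l, z) = -⅑ (P(l, z) = (½)*(-2/9) = -⅑)
P(0, U)*(-5*(-26)) - 46616 = -(-5)*(-26)/9 - 46616 = -⅑*130 - 46616 = -130/9 - 46616 = -419674/9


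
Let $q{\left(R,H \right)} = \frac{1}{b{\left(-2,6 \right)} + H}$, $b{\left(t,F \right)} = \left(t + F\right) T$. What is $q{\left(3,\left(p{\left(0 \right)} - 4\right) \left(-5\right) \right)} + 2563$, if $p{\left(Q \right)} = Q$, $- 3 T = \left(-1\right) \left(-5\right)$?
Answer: $\frac{102523}{40} \approx 2563.1$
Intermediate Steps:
$T = - \frac{5}{3}$ ($T = - \frac{\left(-1\right) \left(-5\right)}{3} = \left(- \frac{1}{3}\right) 5 = - \frac{5}{3} \approx -1.6667$)
$b{\left(t,F \right)} = - \frac{5 F}{3} - \frac{5 t}{3}$ ($b{\left(t,F \right)} = \left(t + F\right) \left(- \frac{5}{3}\right) = \left(F + t\right) \left(- \frac{5}{3}\right) = - \frac{5 F}{3} - \frac{5 t}{3}$)
$q{\left(R,H \right)} = \frac{1}{- \frac{20}{3} + H}$ ($q{\left(R,H \right)} = \frac{1}{\left(\left(- \frac{5}{3}\right) 6 - - \frac{10}{3}\right) + H} = \frac{1}{\left(-10 + \frac{10}{3}\right) + H} = \frac{1}{- \frac{20}{3} + H}$)
$q{\left(3,\left(p{\left(0 \right)} - 4\right) \left(-5\right) \right)} + 2563 = \frac{3}{-20 + 3 \left(0 - 4\right) \left(-5\right)} + 2563 = \frac{3}{-20 + 3 \left(\left(-4\right) \left(-5\right)\right)} + 2563 = \frac{3}{-20 + 3 \cdot 20} + 2563 = \frac{3}{-20 + 60} + 2563 = \frac{3}{40} + 2563 = \frac{102523}{40}$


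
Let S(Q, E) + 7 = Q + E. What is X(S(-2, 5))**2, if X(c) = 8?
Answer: 64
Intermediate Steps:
S(Q, E) = -7 + E + Q (S(Q, E) = -7 + (Q + E) = -7 + (E + Q) = -7 + E + Q)
X(S(-2, 5))**2 = 8**2 = 64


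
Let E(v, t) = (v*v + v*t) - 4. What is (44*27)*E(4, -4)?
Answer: -4752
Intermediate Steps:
E(v, t) = -4 + v**2 + t*v (E(v, t) = (v**2 + t*v) - 4 = -4 + v**2 + t*v)
(44*27)*E(4, -4) = (44*27)*(-4 + 4**2 - 4*4) = 1188*(-4 + 16 - 16) = 1188*(-4) = -4752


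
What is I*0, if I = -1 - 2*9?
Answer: 0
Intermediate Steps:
I = -19 (I = -1 - 18 = -19)
I*0 = -19*0 = 0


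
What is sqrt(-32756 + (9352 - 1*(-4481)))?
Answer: I*sqrt(18923) ≈ 137.56*I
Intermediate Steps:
sqrt(-32756 + (9352 - 1*(-4481))) = sqrt(-32756 + (9352 + 4481)) = sqrt(-32756 + 13833) = sqrt(-18923) = I*sqrt(18923)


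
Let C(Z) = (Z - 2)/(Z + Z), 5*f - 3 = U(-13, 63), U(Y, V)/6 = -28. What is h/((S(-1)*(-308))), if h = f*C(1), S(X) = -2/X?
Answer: -3/112 ≈ -0.026786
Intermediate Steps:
U(Y, V) = -168 (U(Y, V) = 6*(-28) = -168)
f = -33 (f = ⅗ + (⅕)*(-168) = ⅗ - 168/5 = -33)
C(Z) = (-2 + Z)/(2*Z) (C(Z) = (-2 + Z)/((2*Z)) = (-2 + Z)*(1/(2*Z)) = (-2 + Z)/(2*Z))
h = 33/2 (h = -33*(-2 + 1)/(2*1) = -33*(-1)/2 = -33*(-½) = 33/2 ≈ 16.500)
h/((S(-1)*(-308))) = 33/(2*((-2/(-1)*(-308)))) = 33/(2*((-2*(-1)*(-308)))) = 33/(2*((2*(-308)))) = (33/2)/(-616) = (33/2)*(-1/616) = -3/112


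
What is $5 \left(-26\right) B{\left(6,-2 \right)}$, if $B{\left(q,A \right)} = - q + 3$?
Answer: $390$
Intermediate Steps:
$B{\left(q,A \right)} = 3 - q$
$5 \left(-26\right) B{\left(6,-2 \right)} = 5 \left(-26\right) \left(3 - 6\right) = - 130 \left(3 - 6\right) = \left(-130\right) \left(-3\right) = 390$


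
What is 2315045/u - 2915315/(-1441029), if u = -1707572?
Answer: 1642063283875/2460660771588 ≈ 0.66733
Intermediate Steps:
2315045/u - 2915315/(-1441029) = 2315045/(-1707572) - 2915315/(-1441029) = 2315045*(-1/1707572) - 2915315*(-1/1441029) = -2315045/1707572 + 2915315/1441029 = 1642063283875/2460660771588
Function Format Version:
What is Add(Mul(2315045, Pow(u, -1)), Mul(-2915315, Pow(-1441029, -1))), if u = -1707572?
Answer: Rational(1642063283875, 2460660771588) ≈ 0.66733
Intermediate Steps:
Add(Mul(2315045, Pow(u, -1)), Mul(-2915315, Pow(-1441029, -1))) = Add(Mul(2315045, Pow(-1707572, -1)), Mul(-2915315, Pow(-1441029, -1))) = Add(Mul(2315045, Rational(-1, 1707572)), Mul(-2915315, Rational(-1, 1441029))) = Add(Rational(-2315045, 1707572), Rational(2915315, 1441029)) = Rational(1642063283875, 2460660771588)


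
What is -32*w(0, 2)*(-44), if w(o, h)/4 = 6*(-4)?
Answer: -135168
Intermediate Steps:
w(o, h) = -96 (w(o, h) = 4*(6*(-4)) = 4*(-24) = -96)
-32*w(0, 2)*(-44) = -32*(-96)*(-44) = 3072*(-44) = -135168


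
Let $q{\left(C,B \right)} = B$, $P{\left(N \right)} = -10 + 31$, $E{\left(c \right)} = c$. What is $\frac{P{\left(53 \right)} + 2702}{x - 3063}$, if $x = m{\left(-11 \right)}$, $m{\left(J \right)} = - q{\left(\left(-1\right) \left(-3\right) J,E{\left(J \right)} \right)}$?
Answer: $- \frac{389}{436} \approx -0.8922$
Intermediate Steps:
$P{\left(N \right)} = 21$
$m{\left(J \right)} = - J$
$x = 11$ ($x = \left(-1\right) \left(-11\right) = 11$)
$\frac{P{\left(53 \right)} + 2702}{x - 3063} = \frac{21 + 2702}{11 - 3063} = \frac{2723}{-3052} = 2723 \left(- \frac{1}{3052}\right) = - \frac{389}{436}$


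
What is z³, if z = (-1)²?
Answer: 1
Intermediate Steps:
z = 1
z³ = 1³ = 1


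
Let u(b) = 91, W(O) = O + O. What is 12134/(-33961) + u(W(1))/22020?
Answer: -264100229/747821220 ≈ -0.35316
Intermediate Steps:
W(O) = 2*O
12134/(-33961) + u(W(1))/22020 = 12134/(-33961) + 91/22020 = 12134*(-1/33961) + 91*(1/22020) = -12134/33961 + 91/22020 = -264100229/747821220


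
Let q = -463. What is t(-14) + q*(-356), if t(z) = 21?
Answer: 164849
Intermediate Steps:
t(-14) + q*(-356) = 21 - 463*(-356) = 21 + 164828 = 164849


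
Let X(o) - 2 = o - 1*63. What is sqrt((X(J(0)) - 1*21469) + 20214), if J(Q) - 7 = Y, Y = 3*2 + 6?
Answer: I*sqrt(1297) ≈ 36.014*I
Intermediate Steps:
Y = 12 (Y = 6 + 6 = 12)
J(Q) = 19 (J(Q) = 7 + 12 = 19)
X(o) = -61 + o (X(o) = 2 + (o - 1*63) = 2 + (o - 63) = 2 + (-63 + o) = -61 + o)
sqrt((X(J(0)) - 1*21469) + 20214) = sqrt(((-61 + 19) - 1*21469) + 20214) = sqrt((-42 - 21469) + 20214) = sqrt(-21511 + 20214) = sqrt(-1297) = I*sqrt(1297)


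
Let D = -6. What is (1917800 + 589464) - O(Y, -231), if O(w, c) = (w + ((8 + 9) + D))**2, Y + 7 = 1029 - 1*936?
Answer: 2497855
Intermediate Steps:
Y = 86 (Y = -7 + (1029 - 1*936) = -7 + (1029 - 936) = -7 + 93 = 86)
O(w, c) = (11 + w)**2 (O(w, c) = (w + ((8 + 9) - 6))**2 = (w + (17 - 6))**2 = (w + 11)**2 = (11 + w)**2)
(1917800 + 589464) - O(Y, -231) = (1917800 + 589464) - (11 + 86)**2 = 2507264 - 1*97**2 = 2507264 - 1*9409 = 2507264 - 9409 = 2497855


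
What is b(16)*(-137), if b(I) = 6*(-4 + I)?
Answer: -9864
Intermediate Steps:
b(I) = -24 + 6*I
b(16)*(-137) = (-24 + 6*16)*(-137) = (-24 + 96)*(-137) = 72*(-137) = -9864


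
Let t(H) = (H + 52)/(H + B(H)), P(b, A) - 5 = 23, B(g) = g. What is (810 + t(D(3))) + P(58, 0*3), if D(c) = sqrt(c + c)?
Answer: 1677/2 + 13*sqrt(6)/3 ≈ 849.11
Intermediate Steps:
D(c) = sqrt(2)*sqrt(c) (D(c) = sqrt(2*c) = sqrt(2)*sqrt(c))
P(b, A) = 28 (P(b, A) = 5 + 23 = 28)
t(H) = (52 + H)/(2*H) (t(H) = (H + 52)/(H + H) = (52 + H)/((2*H)) = (52 + H)*(1/(2*H)) = (52 + H)/(2*H))
(810 + t(D(3))) + P(58, 0*3) = (810 + (52 + sqrt(2)*sqrt(3))/(2*((sqrt(2)*sqrt(3))))) + 28 = (810 + (52 + sqrt(6))/(2*(sqrt(6)))) + 28 = (810 + (sqrt(6)/6)*(52 + sqrt(6))/2) + 28 = (810 + sqrt(6)*(52 + sqrt(6))/12) + 28 = 838 + sqrt(6)*(52 + sqrt(6))/12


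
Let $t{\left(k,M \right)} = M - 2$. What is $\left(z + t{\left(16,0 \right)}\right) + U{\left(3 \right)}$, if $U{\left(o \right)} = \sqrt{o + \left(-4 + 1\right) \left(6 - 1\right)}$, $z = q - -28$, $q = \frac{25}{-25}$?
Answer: $25 + 2 i \sqrt{3} \approx 25.0 + 3.4641 i$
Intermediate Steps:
$t{\left(k,M \right)} = -2 + M$
$q = -1$ ($q = 25 \left(- \frac{1}{25}\right) = -1$)
$z = 27$ ($z = -1 - -28 = -1 + 28 = 27$)
$U{\left(o \right)} = \sqrt{-15 + o}$ ($U{\left(o \right)} = \sqrt{o - 15} = \sqrt{-15 + o}$)
$\left(z + t{\left(16,0 \right)}\right) + U{\left(3 \right)} = \left(27 + \left(-2 + 0\right)\right) + \sqrt{-15 + 3} = \left(27 - 2\right) + \sqrt{-12} = 25 + 2 i \sqrt{3}$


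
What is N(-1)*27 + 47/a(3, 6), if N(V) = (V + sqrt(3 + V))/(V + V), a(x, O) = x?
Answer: 175/6 - 27*sqrt(2)/2 ≈ 10.075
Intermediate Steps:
N(V) = (V + sqrt(3 + V))/(2*V) (N(V) = (V + sqrt(3 + V))/((2*V)) = (V + sqrt(3 + V))*(1/(2*V)) = (V + sqrt(3 + V))/(2*V))
N(-1)*27 + 47/a(3, 6) = ((1/2)*(-1 + sqrt(3 - 1))/(-1))*27 + 47/3 = ((1/2)*(-1)*(-1 + sqrt(2)))*27 + 47*(1/3) = (1/2 - sqrt(2)/2)*27 + 47/3 = (27/2 - 27*sqrt(2)/2) + 47/3 = 175/6 - 27*sqrt(2)/2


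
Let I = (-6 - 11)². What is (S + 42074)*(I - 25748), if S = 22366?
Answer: -1640577960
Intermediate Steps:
I = 289 (I = (-17)² = 289)
(S + 42074)*(I - 25748) = (22366 + 42074)*(289 - 25748) = 64440*(-25459) = -1640577960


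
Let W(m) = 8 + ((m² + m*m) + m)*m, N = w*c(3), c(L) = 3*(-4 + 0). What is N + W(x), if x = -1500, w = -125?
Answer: -6747748492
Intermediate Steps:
c(L) = -12 (c(L) = 3*(-4) = -12)
N = 1500 (N = -125*(-12) = 1500)
W(m) = 8 + m*(m + 2*m²) (W(m) = 8 + ((m² + m²) + m)*m = 8 + (2*m² + m)*m = 8 + (m + 2*m²)*m = 8 + m*(m + 2*m²))
N + W(x) = 1500 + (8 + (-1500)² + 2*(-1500)³) = 1500 + (8 + 2250000 + 2*(-3375000000)) = 1500 + (8 + 2250000 - 6750000000) = 1500 - 6747749992 = -6747748492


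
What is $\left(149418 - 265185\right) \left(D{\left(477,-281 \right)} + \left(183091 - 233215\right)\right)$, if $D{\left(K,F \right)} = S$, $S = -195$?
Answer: $5825279673$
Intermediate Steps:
$D{\left(K,F \right)} = -195$
$\left(149418 - 265185\right) \left(D{\left(477,-281 \right)} + \left(183091 - 233215\right)\right) = \left(149418 - 265185\right) \left(-195 + \left(183091 - 233215\right)\right) = - 115767 \left(-195 - 50124\right) = \left(-115767\right) \left(-50319\right) = 5825279673$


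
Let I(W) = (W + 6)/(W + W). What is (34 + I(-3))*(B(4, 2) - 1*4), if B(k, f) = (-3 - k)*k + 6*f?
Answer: -670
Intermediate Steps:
I(W) = (6 + W)/(2*W) (I(W) = (6 + W)/((2*W)) = (6 + W)*(1/(2*W)) = (6 + W)/(2*W))
B(k, f) = 6*f + k*(-3 - k) (B(k, f) = k*(-3 - k) + 6*f = 6*f + k*(-3 - k))
(34 + I(-3))*(B(4, 2) - 1*4) = (34 + (½)*(6 - 3)/(-3))*((-1*4² - 3*4 + 6*2) - 1*4) = (34 + (½)*(-⅓)*3)*((-1*16 - 12 + 12) - 4) = (34 - ½)*((-16 - 12 + 12) - 4) = 67*(-16 - 4)/2 = (67/2)*(-20) = -670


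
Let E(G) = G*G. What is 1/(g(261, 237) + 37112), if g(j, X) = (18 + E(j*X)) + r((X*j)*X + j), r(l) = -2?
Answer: 1/3826325577 ≈ 2.6135e-10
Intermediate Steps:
E(G) = G²
g(j, X) = 16 + X²*j² (g(j, X) = (18 + (j*X)²) - 2 = (18 + (X*j)²) - 2 = (18 + X²*j²) - 2 = 16 + X²*j²)
1/(g(261, 237) + 37112) = 1/((16 + 237²*261²) + 37112) = 1/((16 + 56169*68121) + 37112) = 1/((16 + 3826288449) + 37112) = 1/(3826288465 + 37112) = 1/3826325577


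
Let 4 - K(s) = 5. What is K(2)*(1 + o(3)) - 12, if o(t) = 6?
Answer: -19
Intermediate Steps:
K(s) = -1 (K(s) = 4 - 1*5 = 4 - 5 = -1)
K(2)*(1 + o(3)) - 12 = -(1 + 6) - 12 = -1*7 - 12 = -7 - 12 = -19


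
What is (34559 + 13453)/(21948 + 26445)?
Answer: 16004/16131 ≈ 0.99213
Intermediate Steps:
(34559 + 13453)/(21948 + 26445) = 48012/48393 = 48012*(1/48393) = 16004/16131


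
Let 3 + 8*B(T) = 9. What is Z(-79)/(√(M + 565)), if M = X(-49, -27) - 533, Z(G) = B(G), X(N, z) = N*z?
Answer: 3*√1355/5420 ≈ 0.020375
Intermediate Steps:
B(T) = ¾ (B(T) = -3/8 + (⅛)*9 = -3/8 + 9/8 = ¾)
Z(G) = ¾
M = 790 (M = -49*(-27) - 533 = 1323 - 533 = 790)
Z(-79)/(√(M + 565)) = 3/(4*(√(790 + 565))) = 3/(4*(√1355)) = 3*(√1355/1355)/4 = 3*√1355/5420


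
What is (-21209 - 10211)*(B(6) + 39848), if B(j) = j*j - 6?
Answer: -1252966760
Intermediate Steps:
B(j) = -6 + j**2 (B(j) = j**2 - 6 = -6 + j**2)
(-21209 - 10211)*(B(6) + 39848) = (-21209 - 10211)*((-6 + 6**2) + 39848) = -31420*((-6 + 36) + 39848) = -31420*(30 + 39848) = -31420*39878 = -1252966760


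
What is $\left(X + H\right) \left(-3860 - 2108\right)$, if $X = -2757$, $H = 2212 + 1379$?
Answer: $-4977312$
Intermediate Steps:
$H = 3591$
$\left(X + H\right) \left(-3860 - 2108\right) = \left(-2757 + 3591\right) \left(-3860 - 2108\right) = 834 \left(-5968\right) = -4977312$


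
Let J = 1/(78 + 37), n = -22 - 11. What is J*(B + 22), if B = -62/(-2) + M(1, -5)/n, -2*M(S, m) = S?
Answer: 3499/7590 ≈ 0.46100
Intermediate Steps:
M(S, m) = -S/2
n = -33
J = 1/115 ≈ 0.0086956
B = 2047/66 (B = -62/(-2) - ½*1/(-33) = -62*(-½) - ½*(-1/33) = 31 + 1/66 = 2047/66 ≈ 31.015)
J*(B + 22) = (2047/66 + 22)/115 = (1/115)*(3499/66) = 3499/7590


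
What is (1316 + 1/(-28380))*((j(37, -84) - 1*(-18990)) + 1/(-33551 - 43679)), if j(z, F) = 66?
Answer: 54964976604787441/2191787400 ≈ 2.5078e+7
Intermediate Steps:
(1316 + 1/(-28380))*((j(37, -84) - 1*(-18990)) + 1/(-33551 - 43679)) = (1316 + 1/(-28380))*((66 - 1*(-18990)) + 1/(-33551 - 43679)) = (1316 - 1/28380)*((66 + 18990) + 1/(-77230)) = 37348079*(19056 - 1/77230)/28380 = (37348079/28380)*(1471694879/77230) = 54964976604787441/2191787400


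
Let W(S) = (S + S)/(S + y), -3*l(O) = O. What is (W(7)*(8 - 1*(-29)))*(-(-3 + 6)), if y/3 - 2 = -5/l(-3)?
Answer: 777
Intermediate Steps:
l(O) = -O/3
y = -9 (y = 6 + 3*(-5/((-⅓*(-3)))) = 6 + 3*(-5/1) = 6 + 3*(-5*1) = 6 + 3*(-5) = 6 - 15 = -9)
W(S) = 2*S/(-9 + S) (W(S) = (S + S)/(S - 9) = (2*S)/(-9 + S) = 2*S/(-9 + S))
(W(7)*(8 - 1*(-29)))*(-(-3 + 6)) = ((2*7/(-9 + 7))*(8 - 1*(-29)))*(-(-3 + 6)) = ((2*7/(-2))*(8 + 29))*(-1*3) = ((2*7*(-½))*37)*(-3) = -7*37*(-3) = -259*(-3) = 777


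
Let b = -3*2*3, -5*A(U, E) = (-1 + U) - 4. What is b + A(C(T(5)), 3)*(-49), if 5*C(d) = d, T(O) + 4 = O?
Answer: -1626/25 ≈ -65.040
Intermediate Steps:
T(O) = -4 + O
C(d) = d/5
A(U, E) = 1 - U/5 (A(U, E) = -((-1 + U) - 4)/5 = -(-5 + U)/5 = 1 - U/5)
b = -18 (b = -6*3 = -18)
b + A(C(T(5)), 3)*(-49) = -18 + (1 - (-4 + 5)/25)*(-49) = -18 + (1 - 1/25)*(-49) = -18 + (24/25)*(-49) = -18 - 1176/25 = -1626/25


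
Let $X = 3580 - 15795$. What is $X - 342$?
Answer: $-12557$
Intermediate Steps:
$X = -12215$
$X - 342 = -12215 - 342 = -12557$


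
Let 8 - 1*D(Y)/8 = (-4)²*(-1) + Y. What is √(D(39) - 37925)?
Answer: I*√38045 ≈ 195.05*I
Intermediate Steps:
D(Y) = 192 - 8*Y (D(Y) = 64 - 8*((-4)²*(-1) + Y) = 64 - 8*(16*(-1) + Y) = 64 - 8*(-16 + Y) = 64 + (128 - 8*Y) = 192 - 8*Y)
√(D(39) - 37925) = √((192 - 8*39) - 37925) = √((192 - 312) - 37925) = √(-120 - 37925) = √(-38045) = I*√38045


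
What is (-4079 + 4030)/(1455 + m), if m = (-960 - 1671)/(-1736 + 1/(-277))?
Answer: -7854259/233466334 ≈ -0.033642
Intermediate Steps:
m = 242929/160291 (m = -2631/(-1736 - 1/277) = -2631/(-480873/277) = -2631*(-277/480873) = 242929/160291 ≈ 1.5156)
(-4079 + 4030)/(1455 + m) = (-4079 + 4030)/(1455 + 242929/160291) = -49/233466334/160291 = -49*160291/233466334 = -7854259/233466334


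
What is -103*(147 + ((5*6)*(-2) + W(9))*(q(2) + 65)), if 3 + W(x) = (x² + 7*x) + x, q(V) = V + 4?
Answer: -673311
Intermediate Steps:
q(V) = 4 + V
W(x) = -3 + x² + 8*x (W(x) = -3 + ((x² + 7*x) + x) = -3 + (x² + 8*x) = -3 + x² + 8*x)
-103*(147 + ((5*6)*(-2) + W(9))*(q(2) + 65)) = -103*(147 + ((5*6)*(-2) + (-3 + 9² + 8*9))*((4 + 2) + 65)) = -103*(147 + (30*(-2) + (-3 + 81 + 72))*(6 + 65)) = -103*(147 + (-60 + 150)*71) = -103*(147 + 90*71) = -103*(147 + 6390) = -103*6537 = -673311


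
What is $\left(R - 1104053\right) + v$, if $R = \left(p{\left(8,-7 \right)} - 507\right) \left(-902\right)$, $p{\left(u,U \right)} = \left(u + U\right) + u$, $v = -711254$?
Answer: $-1366111$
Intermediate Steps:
$p{\left(u,U \right)} = U + 2 u$ ($p{\left(u,U \right)} = \left(U + u\right) + u = U + 2 u$)
$R = 449196$ ($R = \left(\left(-7 + 2 \cdot 8\right) - 507\right) \left(-902\right) = \left(\left(-7 + 16\right) - 507\right) \left(-902\right) = \left(9 - 507\right) \left(-902\right) = \left(-498\right) \left(-902\right) = 449196$)
$\left(R - 1104053\right) + v = \left(449196 - 1104053\right) - 711254 = -654857 - 711254 = -1366111$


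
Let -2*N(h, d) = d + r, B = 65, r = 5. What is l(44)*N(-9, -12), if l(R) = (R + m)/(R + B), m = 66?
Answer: 385/109 ≈ 3.5321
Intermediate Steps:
N(h, d) = -5/2 - d/2 (N(h, d) = -(d + 5)/2 = -(5 + d)/2 = -5/2 - d/2)
l(R) = (66 + R)/(65 + R) (l(R) = (R + 66)/(R + 65) = (66 + R)/(65 + R))
l(44)*N(-9, -12) = ((66 + 44)/(65 + 44))*(-5/2 - 1/2*(-12)) = (110/109)*(-5/2 + 6) = ((1/109)*110)*(7/2) = (110/109)*(7/2) = 385/109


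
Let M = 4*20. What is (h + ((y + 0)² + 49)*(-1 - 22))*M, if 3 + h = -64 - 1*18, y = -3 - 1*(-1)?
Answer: -104320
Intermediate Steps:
y = -2 (y = -3 + 1 = -2)
M = 80
h = -85 (h = -3 + (-64 - 1*18) = -3 + (-64 - 18) = -3 - 82 = -85)
(h + ((y + 0)² + 49)*(-1 - 22))*M = (-85 + ((-2 + 0)² + 49)*(-1 - 22))*80 = (-85 + ((-2)² + 49)*(-23))*80 = (-85 + (4 + 49)*(-23))*80 = (-85 + 53*(-23))*80 = (-85 - 1219)*80 = -1304*80 = -104320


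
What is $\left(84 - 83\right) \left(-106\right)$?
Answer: $-106$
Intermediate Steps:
$\left(84 - 83\right) \left(-106\right) = 1 \left(-106\right) = -106$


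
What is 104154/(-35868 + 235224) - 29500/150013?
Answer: 1623908667/4984331938 ≈ 0.32580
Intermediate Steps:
104154/(-35868 + 235224) - 29500/150013 = 104154/199356 - 29500*1/150013 = 104154*(1/199356) - 29500/150013 = 17359/33226 - 29500/150013 = 1623908667/4984331938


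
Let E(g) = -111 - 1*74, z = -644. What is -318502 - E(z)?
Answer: -318317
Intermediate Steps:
E(g) = -185 (E(g) = -111 - 74 = -185)
-318502 - E(z) = -318502 - 1*(-185) = -318502 + 185 = -318317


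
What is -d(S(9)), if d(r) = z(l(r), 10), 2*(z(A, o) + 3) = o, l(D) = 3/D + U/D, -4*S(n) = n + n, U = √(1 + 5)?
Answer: -2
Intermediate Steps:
U = √6 ≈ 2.4495
S(n) = -n/2 (S(n) = -(n + n)/4 = -n/2)
l(D) = 3/D + √6/D
z(A, o) = -3 + o/2
d(r) = 2 (d(r) = -3 + (½)*10 = -3 + 5 = 2)
-d(S(9)) = -1*2 = -2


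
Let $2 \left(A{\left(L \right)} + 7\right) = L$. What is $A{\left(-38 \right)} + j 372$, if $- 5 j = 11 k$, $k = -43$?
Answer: $\frac{175826}{5} \approx 35165.0$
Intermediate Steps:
$A{\left(L \right)} = -7 + \frac{L}{2}$
$j = \frac{473}{5}$ ($j = - \frac{11 \left(-43\right)}{5} = \left(- \frac{1}{5}\right) \left(-473\right) = \frac{473}{5} \approx 94.6$)
$A{\left(-38 \right)} + j 372 = \left(-7 + \frac{1}{2} \left(-38\right)\right) + \frac{473}{5} \cdot 372 = \left(-7 - 19\right) + \frac{175956}{5} = -26 + \frac{175956}{5} = \frac{175826}{5}$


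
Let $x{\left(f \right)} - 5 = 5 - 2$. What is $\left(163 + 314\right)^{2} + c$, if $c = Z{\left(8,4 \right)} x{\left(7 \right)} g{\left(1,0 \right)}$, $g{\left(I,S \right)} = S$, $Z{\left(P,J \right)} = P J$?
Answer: $227529$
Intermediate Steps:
$Z{\left(P,J \right)} = J P$
$x{\left(f \right)} = 8$ ($x{\left(f \right)} = 5 + \left(5 - 2\right) = 5 + 3 = 8$)
$c = 0$ ($c = 4 \cdot 8 \cdot 8 \cdot 0 = 32 \cdot 8 \cdot 0 = 256 \cdot 0 = 0$)
$\left(163 + 314\right)^{2} + c = \left(163 + 314\right)^{2} + 0 = 477^{2} + 0 = 227529 + 0 = 227529$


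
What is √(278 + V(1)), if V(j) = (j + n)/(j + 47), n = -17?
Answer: 7*√51/3 ≈ 16.663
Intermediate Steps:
V(j) = (-17 + j)/(47 + j) (V(j) = (j - 17)/(j + 47) = (-17 + j)/(47 + j))
√(278 + V(1)) = √(278 + (-17 + 1)/(47 + 1)) = √(278 - 16/48) = √(278 + (1/48)*(-16)) = √(278 - ⅓) = √(833/3) = 7*√51/3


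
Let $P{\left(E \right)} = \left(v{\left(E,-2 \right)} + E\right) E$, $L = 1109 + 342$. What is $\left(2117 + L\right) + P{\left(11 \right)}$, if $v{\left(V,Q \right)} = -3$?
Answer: $3656$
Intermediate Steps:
$L = 1451$
$P{\left(E \right)} = E \left(-3 + E\right)$ ($P{\left(E \right)} = \left(-3 + E\right) E = E \left(-3 + E\right)$)
$\left(2117 + L\right) + P{\left(11 \right)} = \left(2117 + 1451\right) + 11 \left(-3 + 11\right) = 3568 + 11 \cdot 8 = 3568 + 88 = 3656$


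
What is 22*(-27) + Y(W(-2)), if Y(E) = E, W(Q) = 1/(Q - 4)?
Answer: -3565/6 ≈ -594.17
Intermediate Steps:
W(Q) = 1/(-4 + Q)
22*(-27) + Y(W(-2)) = 22*(-27) + 1/(-4 - 2) = -594 + 1/(-6) = -594 - 1/6 = -3565/6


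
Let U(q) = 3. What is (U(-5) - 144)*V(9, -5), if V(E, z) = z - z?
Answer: 0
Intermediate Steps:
V(E, z) = 0
(U(-5) - 144)*V(9, -5) = (3 - 144)*0 = -141*0 = 0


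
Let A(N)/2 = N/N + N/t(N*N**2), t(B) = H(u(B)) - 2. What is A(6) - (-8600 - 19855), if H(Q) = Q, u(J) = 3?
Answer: 28469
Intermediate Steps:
t(B) = 1 (t(B) = 3 - 2 = 1)
A(N) = 2 + 2*N (A(N) = 2*(N/N + N/1) = 2*(1 + N*1) = 2*(1 + N) = 2 + 2*N)
A(6) - (-8600 - 19855) = (2 + 2*6) - (-8600 - 19855) = (2 + 12) - 1*(-28455) = 14 + 28455 = 28469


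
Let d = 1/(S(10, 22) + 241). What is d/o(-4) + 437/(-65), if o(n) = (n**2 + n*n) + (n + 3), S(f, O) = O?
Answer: -3562796/529945 ≈ -6.7230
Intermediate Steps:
o(n) = 3 + n + 2*n**2 (o(n) = (n**2 + n**2) + (3 + n) = 2*n**2 + (3 + n) = 3 + n + 2*n**2)
d = 1/263 (d = 1/(22 + 241) = 1/263 ≈ 0.0038023)
d/o(-4) + 437/(-65) = 1/(263*(3 - 4 + 2*(-4)**2)) + 437/(-65) = 1/(263*(3 - 4 + 2*16)) + 437*(-1/65) = 1/(263*(3 - 4 + 32)) - 437/65 = (1/263)/31 - 437/65 = (1/263)*(1/31) - 437/65 = 1/8153 - 437/65 = -3562796/529945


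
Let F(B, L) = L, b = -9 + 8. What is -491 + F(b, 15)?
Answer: -476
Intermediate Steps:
b = -1
-491 + F(b, 15) = -491 + 15 = -476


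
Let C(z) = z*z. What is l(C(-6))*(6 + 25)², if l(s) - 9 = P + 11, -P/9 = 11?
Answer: -75919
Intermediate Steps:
P = -99 (P = -9*11 = -99)
C(z) = z²
l(s) = -79 (l(s) = 9 + (-99 + 11) = 9 - 88 = -79)
l(C(-6))*(6 + 25)² = -79*(6 + 25)² = -79*31² = -79*961 = -75919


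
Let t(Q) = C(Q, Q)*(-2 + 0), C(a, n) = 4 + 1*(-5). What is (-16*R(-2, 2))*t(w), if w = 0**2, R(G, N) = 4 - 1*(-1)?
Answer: -160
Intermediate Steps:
C(a, n) = -1 (C(a, n) = 4 - 5 = -1)
R(G, N) = 5 (R(G, N) = 4 + 1 = 5)
w = 0
t(Q) = 2 (t(Q) = -(-2 + 0) = -1*(-2) = 2)
(-16*R(-2, 2))*t(w) = -16*5*2 = -80*2 = -160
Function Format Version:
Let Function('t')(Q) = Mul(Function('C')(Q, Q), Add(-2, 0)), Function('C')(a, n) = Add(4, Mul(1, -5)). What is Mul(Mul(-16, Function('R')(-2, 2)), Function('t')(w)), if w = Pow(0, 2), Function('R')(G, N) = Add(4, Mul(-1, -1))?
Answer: -160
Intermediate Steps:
Function('C')(a, n) = -1 (Function('C')(a, n) = Add(4, -5) = -1)
Function('R')(G, N) = 5 (Function('R')(G, N) = Add(4, 1) = 5)
w = 0
Function('t')(Q) = 2 (Function('t')(Q) = Mul(-1, Add(-2, 0)) = Mul(-1, -2) = 2)
Mul(Mul(-16, Function('R')(-2, 2)), Function('t')(w)) = Mul(Mul(-16, 5), 2) = Mul(-80, 2) = -160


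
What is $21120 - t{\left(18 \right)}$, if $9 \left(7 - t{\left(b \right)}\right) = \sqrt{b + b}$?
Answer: $\frac{63341}{3} \approx 21114.0$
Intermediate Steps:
$t{\left(b \right)} = 7 - \frac{\sqrt{2} \sqrt{b}}{9}$ ($t{\left(b \right)} = 7 - \frac{\sqrt{b + b}}{9} = 7 - \frac{\sqrt{2 b}}{9} = 7 - \frac{\sqrt{2} \sqrt{b}}{9}$)
$21120 - t{\left(18 \right)} = 21120 - \left(7 - \frac{\sqrt{2} \sqrt{18}}{9}\right) = 21120 - \left(7 - \frac{\sqrt{2} \cdot 3 \sqrt{2}}{9}\right) = 21120 - \left(7 - \frac{2}{3}\right) = 21120 - \frac{19}{3} = \frac{63341}{3}$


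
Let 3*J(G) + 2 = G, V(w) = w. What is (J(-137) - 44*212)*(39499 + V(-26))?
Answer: -1110099179/3 ≈ -3.7003e+8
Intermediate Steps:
J(G) = -⅔ + G/3
(J(-137) - 44*212)*(39499 + V(-26)) = ((-⅔ + (⅓)*(-137)) - 44*212)*(39499 - 26) = ((-⅔ - 137/3) - 9328)*39473 = (-139/3 - 9328)*39473 = -28123/3*39473 = -1110099179/3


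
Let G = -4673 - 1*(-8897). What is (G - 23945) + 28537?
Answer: 8816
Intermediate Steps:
G = 4224 (G = -4673 + 8897 = 4224)
(G - 23945) + 28537 = (4224 - 23945) + 28537 = -19721 + 28537 = 8816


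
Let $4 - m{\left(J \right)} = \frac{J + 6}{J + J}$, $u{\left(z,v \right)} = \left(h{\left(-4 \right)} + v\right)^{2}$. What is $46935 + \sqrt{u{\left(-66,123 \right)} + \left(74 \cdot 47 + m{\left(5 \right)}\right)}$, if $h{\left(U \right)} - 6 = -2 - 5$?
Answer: $46935 + \frac{\sqrt{1836490}}{10} \approx 47071.0$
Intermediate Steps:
$h{\left(U \right)} = -1$ ($h{\left(U \right)} = 6 - 7 = -1$)
$u{\left(z,v \right)} = \left(-1 + v\right)^{2}$
$m{\left(J \right)} = 4 - \frac{6 + J}{2 J}$ ($m{\left(J \right)} = 4 - \frac{J + 6}{J + J} = 4 - \frac{6 + J}{2 J}$)
$46935 + \sqrt{u{\left(-66,123 \right)} + \left(74 \cdot 47 + m{\left(5 \right)}\right)} = 46935 + \sqrt{\left(-1 + 123\right)^{2} + \left(74 \cdot 47 + \left(\frac{7}{2} - \frac{3}{5}\right)\right)} = 46935 + \sqrt{122^{2} + \left(3478 + \left(\frac{7}{2} - \frac{3}{5}\right)\right)} = 46935 + \sqrt{14884 + \left(3478 + \left(\frac{7}{2} - \frac{3}{5}\right)\right)} = 46935 + \sqrt{14884 + \left(3478 + \frac{29}{10}\right)} = 46935 + \sqrt{14884 + \frac{34809}{10}} = 46935 + \sqrt{\frac{183649}{10}} = 46935 + \frac{\sqrt{1836490}}{10}$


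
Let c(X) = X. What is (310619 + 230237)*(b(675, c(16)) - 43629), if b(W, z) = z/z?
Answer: -23596465568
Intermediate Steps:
b(W, z) = 1
(310619 + 230237)*(b(675, c(16)) - 43629) = (310619 + 230237)*(1 - 43629) = 540856*(-43628) = -23596465568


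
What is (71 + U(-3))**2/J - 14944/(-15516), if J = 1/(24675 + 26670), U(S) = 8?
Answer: 1243002842191/3879 ≈ 3.2044e+8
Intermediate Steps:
J = 1/51345 ≈ 1.9476e-5
(71 + U(-3))**2/J - 14944/(-15516) = (71 + 8)**2/(1/51345) - 14944/(-15516) = 79**2*51345 - 14944*(-1/15516) = 6241*51345 + 3736/3879 = 320444145 + 3736/3879 = 1243002842191/3879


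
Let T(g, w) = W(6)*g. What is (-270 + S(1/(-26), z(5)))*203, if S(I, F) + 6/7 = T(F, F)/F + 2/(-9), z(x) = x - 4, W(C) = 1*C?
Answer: -484300/9 ≈ -53811.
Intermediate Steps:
W(C) = C
z(x) = -4 + x
T(g, w) = 6*g
S(I, F) = 310/63 (S(I, F) = -6/7 + ((6*F)/F + 2/(-9)) = -6/7 + (6 + 2*(-1/9)) = -6/7 + (6 - 2/9) = -6/7 + 52/9 = 310/63)
(-270 + S(1/(-26), z(5)))*203 = (-270 + 310/63)*203 = -16700/63*203 = -484300/9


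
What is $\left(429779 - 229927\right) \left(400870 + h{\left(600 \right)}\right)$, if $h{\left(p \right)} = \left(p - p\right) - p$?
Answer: $79994760040$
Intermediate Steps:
$h{\left(p \right)} = - p$ ($h{\left(p \right)} = 0 - p = - p$)
$\left(429779 - 229927\right) \left(400870 + h{\left(600 \right)}\right) = \left(429779 - 229927\right) \left(400870 - 600\right) = 199852 \left(400870 - 600\right) = 199852 \cdot 400270 = 79994760040$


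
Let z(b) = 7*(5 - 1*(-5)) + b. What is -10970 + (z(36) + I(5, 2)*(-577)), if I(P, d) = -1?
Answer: -10287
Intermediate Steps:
z(b) = 70 + b (z(b) = 7*(5 + 5) + b = 7*10 + b = 70 + b)
-10970 + (z(36) + I(5, 2)*(-577)) = -10970 + ((70 + 36) - 1*(-577)) = -10970 + (106 + 577) = -10970 + 683 = -10287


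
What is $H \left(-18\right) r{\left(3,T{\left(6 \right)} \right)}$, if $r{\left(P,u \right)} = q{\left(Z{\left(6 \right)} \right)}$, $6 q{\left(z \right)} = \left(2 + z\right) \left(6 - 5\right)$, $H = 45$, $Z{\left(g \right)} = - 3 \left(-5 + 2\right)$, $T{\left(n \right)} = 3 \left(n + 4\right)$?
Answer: $-1485$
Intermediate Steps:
$T{\left(n \right)} = 12 + 3 n$ ($T{\left(n \right)} = 3 \left(4 + n\right) = 12 + 3 n$)
$Z{\left(g \right)} = 9$ ($Z{\left(g \right)} = \left(-3\right) \left(-3\right) = 9$)
$q{\left(z \right)} = \frac{1}{3} + \frac{z}{6}$ ($q{\left(z \right)} = \frac{\left(2 + z\right) \left(6 - 5\right)}{6} = \frac{\left(2 + z\right) 1}{6} = \frac{2 + z}{6} = \frac{1}{3} + \frac{z}{6}$)
$r{\left(P,u \right)} = \frac{11}{6}$ ($r{\left(P,u \right)} = \frac{1}{3} + \frac{1}{6} \cdot 9 = \frac{1}{3} + \frac{3}{2} = \frac{11}{6}$)
$H \left(-18\right) r{\left(3,T{\left(6 \right)} \right)} = 45 \left(-18\right) \frac{11}{6} = \left(-810\right) \frac{11}{6} = -1485$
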